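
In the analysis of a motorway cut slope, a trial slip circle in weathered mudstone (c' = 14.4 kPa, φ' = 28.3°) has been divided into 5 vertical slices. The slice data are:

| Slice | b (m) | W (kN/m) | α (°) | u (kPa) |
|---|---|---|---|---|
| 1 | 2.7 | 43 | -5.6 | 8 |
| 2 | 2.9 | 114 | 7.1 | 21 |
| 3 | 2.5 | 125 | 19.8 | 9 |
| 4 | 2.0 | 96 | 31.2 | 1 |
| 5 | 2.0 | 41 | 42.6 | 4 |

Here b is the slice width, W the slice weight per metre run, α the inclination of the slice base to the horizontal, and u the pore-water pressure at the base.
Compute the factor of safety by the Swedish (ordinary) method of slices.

Ordinary method of slices: FS = Σ[c'·Δl_i + (W_i cosα_i − u_i·Δl_i)·tanφ'] / Σ W_i sinα_i, with Δl_i = b_i / cosα_i.
Slice 1: Δl = 2.7/cos(-5.6°) = 2.713 m; N'_1 = 43·cos(-5.6°) − 8·2.713 = 21.1; c'Δl = 39.07; W sinα = -4.2
Slice 2: Δl = 2.9/cos7.1° = 2.922 m; N'_2 = 114·cos7.1° − 21·2.922 = 51.8; c'Δl = 42.08; W sinα = 14.1
Slice 3: Δl = 2.5/cos19.8° = 2.657 m; N'_3 = 125·cos19.8° − 9·2.657 = 93.7; c'Δl = 38.26; W sinα = 42.3
Slice 4: Δl = 2.0/cos31.2° = 2.338 m; N'_4 = 96·cos31.2° − 1·2.338 = 79.8; c'Δl = 33.67; W sinα = 49.7
Slice 5: Δl = 2.0/cos42.6° = 2.717 m; N'_5 = 41·cos42.6° − 4·2.717 = 19.3; c'Δl = 39.13; W sinα = 27.8
Σc'Δl = 192.2 kN/m; ΣN' = 265.6 kN/m; ΣW sinα = 129.7 kN/m
Resisting = 192.2 + 265.6·tan28.3° = 192.2 + 143.0 = 335.2 kN/m
FS = 335.2 / 129.7 = 2.584

FS = 2.58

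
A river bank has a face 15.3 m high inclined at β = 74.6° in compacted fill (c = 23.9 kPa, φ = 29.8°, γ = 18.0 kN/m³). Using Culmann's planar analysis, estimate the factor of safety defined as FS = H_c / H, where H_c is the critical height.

H_c = (4c/γ) · sinβ cosφ / [1 − cos(β − φ)]
    = (4·23.9/18.0) · sin74.6°·cos29.8° / [1 − cos44.8°]
    = 5.311 · 0.8366 / 0.2904 = 15.30 m
FS = H_c / H = 15.30 / 15.3 = 1.000

FS = 1.00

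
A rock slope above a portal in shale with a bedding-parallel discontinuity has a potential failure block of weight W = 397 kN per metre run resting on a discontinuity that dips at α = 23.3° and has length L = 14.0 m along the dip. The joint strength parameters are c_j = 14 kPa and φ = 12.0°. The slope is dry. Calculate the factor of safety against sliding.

Resolving the block weight along and normal to the plane and applying the Mohr–Coulomb strength on the joint:
N' = W cosα = 397·cos23.3° = 364.6 kN/m
Driving force T = W sinα = 397·sin23.3° = 157.0 kN/m
Resisting force R = c_j·L + N'·tanφ = 14·14.0 + 364.6·tan12.0° = 196.0 + 77.5 = 273.5 kN/m
FS = R / T = 273.5 / 157.0 = 1.742

FS = 1.74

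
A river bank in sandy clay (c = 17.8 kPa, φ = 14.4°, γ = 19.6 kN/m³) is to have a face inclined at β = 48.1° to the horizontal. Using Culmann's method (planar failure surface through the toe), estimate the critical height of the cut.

H_c = 15.58 m

Culmann's analysis gives the critical failure plane at α_cr = (β + φ)/2 = (48.1 + 14.4)/2 = 31.2°, and the critical height
H_c = (4c/γ) · sinβ cosφ / [1 − cos(β − φ)]
    = (4·17.8/19.6) · sin48.1°·cos14.4° / [1 − cos(33.7°)]
    = 3.633 · 0.7443·0.9686 / [1 − 0.8320]
    = 3.633 · 0.7209 / 0.1680
    = 15.58 m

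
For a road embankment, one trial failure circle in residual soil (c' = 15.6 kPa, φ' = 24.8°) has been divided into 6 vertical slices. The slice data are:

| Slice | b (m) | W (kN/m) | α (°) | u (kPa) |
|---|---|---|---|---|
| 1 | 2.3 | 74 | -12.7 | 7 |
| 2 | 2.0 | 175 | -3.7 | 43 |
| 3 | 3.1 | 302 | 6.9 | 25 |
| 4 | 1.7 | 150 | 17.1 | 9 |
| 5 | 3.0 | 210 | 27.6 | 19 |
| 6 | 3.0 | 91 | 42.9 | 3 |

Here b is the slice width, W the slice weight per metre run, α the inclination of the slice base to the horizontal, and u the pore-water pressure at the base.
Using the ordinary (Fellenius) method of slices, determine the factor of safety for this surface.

Ordinary method of slices: FS = Σ[c'·Δl_i + (W_i cosα_i − u_i·Δl_i)·tanφ'] / Σ W_i sinα_i, with Δl_i = b_i / cosα_i.
Slice 1: Δl = 2.3/cos(-12.7°) = 2.358 m; N'_1 = 74·cos(-12.7°) − 7·2.358 = 55.7; c'Δl = 36.78; W sinα = -16.3
Slice 2: Δl = 2.0/cos(-3.7°) = 2.004 m; N'_2 = 175·cos(-3.7°) − 43·2.004 = 88.5; c'Δl = 31.27; W sinα = -11.3
Slice 3: Δl = 3.1/cos6.9° = 3.123 m; N'_3 = 302·cos6.9° − 25·3.123 = 221.7; c'Δl = 48.71; W sinα = 36.3
Slice 4: Δl = 1.7/cos17.1° = 1.779 m; N'_4 = 150·cos17.1° − 9·1.779 = 127.4; c'Δl = 27.75; W sinα = 44.1
Slice 5: Δl = 3.0/cos27.6° = 3.385 m; N'_5 = 210·cos27.6° − 19·3.385 = 121.8; c'Δl = 52.81; W sinα = 97.3
Slice 6: Δl = 3.0/cos42.9° = 4.095 m; N'_6 = 91·cos42.9° − 3·4.095 = 54.4; c'Δl = 63.89; W sinα = 61.9
Σc'Δl = 261.2 kN/m; ΣN' = 669.4 kN/m; ΣW sinα = 212.1 kN/m
Resisting = 261.2 + 669.4·tan24.8° = 261.2 + 309.3 = 570.5 kN/m
FS = 570.5 / 212.1 = 2.690

FS = 2.69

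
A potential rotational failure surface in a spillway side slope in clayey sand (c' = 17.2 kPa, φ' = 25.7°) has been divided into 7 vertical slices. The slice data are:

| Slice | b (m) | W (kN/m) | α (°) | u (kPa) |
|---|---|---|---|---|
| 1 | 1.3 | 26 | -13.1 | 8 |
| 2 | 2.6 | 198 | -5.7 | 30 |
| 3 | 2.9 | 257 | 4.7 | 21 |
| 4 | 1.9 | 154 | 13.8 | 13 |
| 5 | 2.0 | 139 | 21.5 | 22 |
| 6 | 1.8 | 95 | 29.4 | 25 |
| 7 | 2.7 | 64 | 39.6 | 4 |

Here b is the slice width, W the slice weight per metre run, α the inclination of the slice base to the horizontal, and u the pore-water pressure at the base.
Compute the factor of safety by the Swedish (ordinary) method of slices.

Ordinary method of slices: FS = Σ[c'·Δl_i + (W_i cosα_i − u_i·Δl_i)·tanφ'] / Σ W_i sinα_i, with Δl_i = b_i / cosα_i.
Slice 1: Δl = 1.3/cos(-13.1°) = 1.335 m; N'_1 = 26·cos(-13.1°) − 8·1.335 = 14.6; c'Δl = 22.96; W sinα = -5.9
Slice 2: Δl = 2.6/cos(-5.7°) = 2.613 m; N'_2 = 198·cos(-5.7°) − 30·2.613 = 118.6; c'Δl = 44.94; W sinα = -19.7
Slice 3: Δl = 2.9/cos4.7° = 2.910 m; N'_3 = 257·cos4.7° − 21·2.910 = 195.0; c'Δl = 50.05; W sinα = 21.1
Slice 4: Δl = 1.9/cos13.8° = 1.956 m; N'_4 = 154·cos13.8° − 13·1.956 = 124.1; c'Δl = 33.65; W sinα = 36.7
Slice 5: Δl = 2.0/cos21.5° = 2.150 m; N'_5 = 139·cos21.5° − 22·2.150 = 82.0; c'Δl = 36.97; W sinα = 50.9
Slice 6: Δl = 1.8/cos29.4° = 2.066 m; N'_6 = 95·cos29.4° − 25·2.066 = 31.1; c'Δl = 35.54; W sinα = 46.6
Slice 7: Δl = 2.7/cos39.6° = 3.504 m; N'_7 = 64·cos39.6° − 4·3.504 = 35.3; c'Δl = 60.27; W sinα = 40.8
Σc'Δl = 284.4 kN/m; ΣN' = 600.9 kN/m; ΣW sinα = 170.6 kN/m
Resisting = 284.4 + 600.9·tan25.7° = 284.4 + 289.2 = 573.6 kN/m
FS = 573.6 / 170.6 = 3.362

FS = 3.36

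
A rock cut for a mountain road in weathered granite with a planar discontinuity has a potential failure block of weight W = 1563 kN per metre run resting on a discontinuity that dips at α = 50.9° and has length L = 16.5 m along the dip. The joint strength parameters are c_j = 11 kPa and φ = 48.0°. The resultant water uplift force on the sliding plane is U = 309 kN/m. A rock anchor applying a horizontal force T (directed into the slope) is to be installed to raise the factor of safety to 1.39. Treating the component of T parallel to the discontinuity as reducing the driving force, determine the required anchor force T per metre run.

Resolving forces along and normal to the sliding plane, with the horizontal anchor force T adding T·sinα to the effective normal force and T·cosα acting up the plane against the driving force:
FS = [c_jL + (W cosα − U + T sinα) tanφ] / [W sinα − T cosα]
Without the anchor: N' = 676.7 kN/m, driving T_d = 1213.0 kN/m, resisting R = 11·16.5 + 676.7·tan48.0° = 933.1 kN/m, FS = 0.77.
Setting FS = 1.39 and solving for T:
1.39·(1213.0 − T cos50.9°) = 933.1 + T sin50.9°·tan48.0°
T·(sin50.9°·tan48.0° + 1.39·cos50.9°) = 1.39·1213.0 − 933.1
T·(0.7760·1.1106 + 1.39·0.6307) = 1686.0 − 933.1 = 752.9
T·1.7385 = 752.9
T = 433.1 kN/m

T = 433 kN/m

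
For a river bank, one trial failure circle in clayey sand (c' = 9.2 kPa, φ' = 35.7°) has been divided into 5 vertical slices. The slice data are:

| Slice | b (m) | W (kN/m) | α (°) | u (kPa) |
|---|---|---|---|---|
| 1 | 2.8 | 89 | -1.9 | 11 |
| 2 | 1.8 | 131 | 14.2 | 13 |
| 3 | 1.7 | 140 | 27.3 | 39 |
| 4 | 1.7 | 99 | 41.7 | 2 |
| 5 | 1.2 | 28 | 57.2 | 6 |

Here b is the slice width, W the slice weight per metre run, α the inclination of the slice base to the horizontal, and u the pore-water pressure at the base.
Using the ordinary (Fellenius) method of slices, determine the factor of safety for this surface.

Ordinary method of slices: FS = Σ[c'·Δl_i + (W_i cosα_i − u_i·Δl_i)·tanφ'] / Σ W_i sinα_i, with Δl_i = b_i / cosα_i.
Slice 1: Δl = 2.8/cos(-1.9°) = 2.802 m; N'_1 = 89·cos(-1.9°) − 11·2.802 = 58.1; c'Δl = 25.77; W sinα = -3.0
Slice 2: Δl = 1.8/cos14.2° = 1.857 m; N'_2 = 131·cos14.2° − 13·1.857 = 102.9; c'Δl = 17.08; W sinα = 32.1
Slice 3: Δl = 1.7/cos27.3° = 1.913 m; N'_3 = 140·cos27.3° − 39·1.913 = 49.8; c'Δl = 17.60; W sinα = 64.2
Slice 4: Δl = 1.7/cos41.7° = 2.277 m; N'_4 = 99·cos41.7° − 2·2.277 = 69.4; c'Δl = 20.95; W sinα = 65.9
Slice 5: Δl = 1.2/cos57.2° = 2.215 m; N'_5 = 28·cos57.2° − 6·2.215 = 1.9; c'Δl = 20.38; W sinα = 23.5
Σc'Δl = 101.8 kN/m; ΣN' = 282.0 kN/m; ΣW sinα = 182.8 kN/m
Resisting = 101.8 + 282.0·tan35.7° = 101.8 + 202.7 = 304.4 kN/m
FS = 304.4 / 182.8 = 1.666

FS = 1.67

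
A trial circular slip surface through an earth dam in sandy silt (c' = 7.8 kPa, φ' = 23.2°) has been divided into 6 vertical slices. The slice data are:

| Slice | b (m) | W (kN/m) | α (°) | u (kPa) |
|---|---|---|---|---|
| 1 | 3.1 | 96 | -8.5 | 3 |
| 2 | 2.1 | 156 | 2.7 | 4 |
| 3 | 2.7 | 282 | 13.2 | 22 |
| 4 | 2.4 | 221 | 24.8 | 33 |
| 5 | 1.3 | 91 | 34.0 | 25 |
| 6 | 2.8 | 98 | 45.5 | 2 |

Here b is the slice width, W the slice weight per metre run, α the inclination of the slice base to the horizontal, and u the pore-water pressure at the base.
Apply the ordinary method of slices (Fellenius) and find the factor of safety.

FS = 1.51

Ordinary method of slices: FS = Σ[c'·Δl_i + (W_i cosα_i − u_i·Δl_i)·tanφ'] / Σ W_i sinα_i, with Δl_i = b_i / cosα_i.
Slice 1: Δl = 3.1/cos(-8.5°) = 3.134 m; N'_1 = 96·cos(-8.5°) − 3·3.134 = 85.5; c'Δl = 24.45; W sinα = -14.2
Slice 2: Δl = 2.1/cos2.7° = 2.102 m; N'_2 = 156·cos2.7° − 4·2.102 = 147.4; c'Δl = 16.40; W sinα = 7.3
Slice 3: Δl = 2.7/cos13.2° = 2.773 m; N'_3 = 282·cos13.2° − 22·2.773 = 213.5; c'Δl = 21.63; W sinα = 64.4
Slice 4: Δl = 2.4/cos24.8° = 2.644 m; N'_4 = 221·cos24.8° − 33·2.644 = 113.4; c'Δl = 20.62; W sinα = 92.7
Slice 5: Δl = 1.3/cos34.0° = 1.568 m; N'_5 = 91·cos34.0° − 25·1.568 = 36.2; c'Δl = 12.23; W sinα = 50.9
Slice 6: Δl = 2.8/cos45.5° = 3.995 m; N'_6 = 98·cos45.5° − 2·3.995 = 60.7; c'Δl = 31.16; W sinα = 69.9
Σc'Δl = 126.5 kN/m; ΣN' = 656.8 kN/m; ΣW sinα = 271.0 kN/m
Resisting = 126.5 + 656.8·tan23.2° = 126.5 + 281.5 = 408.0 kN/m
FS = 408.0 / 271.0 = 1.505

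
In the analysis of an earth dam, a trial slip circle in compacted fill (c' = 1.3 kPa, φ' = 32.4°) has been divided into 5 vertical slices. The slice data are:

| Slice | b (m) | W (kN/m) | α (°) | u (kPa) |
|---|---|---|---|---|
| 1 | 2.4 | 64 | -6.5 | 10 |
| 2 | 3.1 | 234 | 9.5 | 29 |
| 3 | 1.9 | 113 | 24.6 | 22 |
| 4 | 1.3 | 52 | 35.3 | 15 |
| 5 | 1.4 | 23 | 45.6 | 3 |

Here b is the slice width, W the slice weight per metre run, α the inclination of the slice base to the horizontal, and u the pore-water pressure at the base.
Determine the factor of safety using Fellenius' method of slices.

Ordinary method of slices: FS = Σ[c'·Δl_i + (W_i cosα_i − u_i·Δl_i)·tanφ'] / Σ W_i sinα_i, with Δl_i = b_i / cosα_i.
Slice 1: Δl = 2.4/cos(-6.5°) = 2.416 m; N'_1 = 64·cos(-6.5°) − 10·2.416 = 39.4; c'Δl = 3.14; W sinα = -7.2
Slice 2: Δl = 3.1/cos9.5° = 3.143 m; N'_2 = 234·cos9.5° − 29·3.143 = 139.6; c'Δl = 4.09; W sinα = 38.6
Slice 3: Δl = 1.9/cos24.6° = 2.090 m; N'_3 = 113·cos24.6° − 22·2.090 = 56.8; c'Δl = 2.72; W sinα = 47.0
Slice 4: Δl = 1.3/cos35.3° = 1.593 m; N'_4 = 52·cos35.3° − 15·1.593 = 18.5; c'Δl = 2.07; W sinα = 30.0
Slice 5: Δl = 1.4/cos45.6° = 2.001 m; N'_5 = 23·cos45.6° − 3·2.001 = 10.1; c'Δl = 2.60; W sinα = 16.4
Σc'Δl = 14.6 kN/m; ΣN' = 264.5 kN/m; ΣW sinα = 124.9 kN/m
Resisting = 14.6 + 264.5·tan32.4° = 14.6 + 167.8 = 182.5 kN/m
FS = 182.5 / 124.9 = 1.461

FS = 1.46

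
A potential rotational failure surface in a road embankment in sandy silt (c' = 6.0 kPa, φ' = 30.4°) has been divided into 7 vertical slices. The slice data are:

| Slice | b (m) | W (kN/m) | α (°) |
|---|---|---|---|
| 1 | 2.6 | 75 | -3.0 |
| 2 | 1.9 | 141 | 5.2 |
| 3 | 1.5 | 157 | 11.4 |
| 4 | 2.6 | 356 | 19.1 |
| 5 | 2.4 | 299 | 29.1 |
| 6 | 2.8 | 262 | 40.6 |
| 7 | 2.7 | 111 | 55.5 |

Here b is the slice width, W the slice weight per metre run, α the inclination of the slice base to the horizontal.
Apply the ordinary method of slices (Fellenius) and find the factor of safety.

Ordinary method of slices: FS = Σ[c'·Δl_i + (W_i cosα_i)·tanφ'] / Σ W_i sinα_i, with Δl_i = b_i / cosα_i.
Slice 1: Δl = 2.6/cos(-3.0°) = 2.604 m; N'_1 = 75·cos(-3.0°) = 74.9; c'Δl = 15.62; W sinα = -3.9
Slice 2: Δl = 1.9/cos5.2° = 1.908 m; N'_2 = 141·cos5.2° = 140.4; c'Δl = 11.45; W sinα = 12.8
Slice 3: Δl = 1.5/cos11.4° = 1.530 m; N'_3 = 157·cos11.4° = 153.9; c'Δl = 9.18; W sinα = 31.0
Slice 4: Δl = 2.6/cos19.1° = 2.751 m; N'_4 = 356·cos19.1° = 336.4; c'Δl = 16.51; W sinα = 116.5
Slice 5: Δl = 2.4/cos29.1° = 2.747 m; N'_5 = 299·cos29.1° = 261.3; c'Δl = 16.48; W sinα = 145.4
Slice 6: Δl = 2.8/cos40.6° = 3.688 m; N'_6 = 262·cos40.6° = 198.9; c'Δl = 22.13; W sinα = 170.5
Slice 7: Δl = 2.7/cos55.5° = 4.767 m; N'_7 = 111·cos55.5° = 62.9; c'Δl = 28.60; W sinα = 91.5
Σc'Δl = 120.0 kN/m; ΣN' = 1228.7 kN/m; ΣW sinα = 563.8 kN/m
Resisting = 120.0 + 1228.7·tan30.4° = 120.0 + 720.9 = 840.8 kN/m
FS = 840.8 / 563.8 = 1.491

FS = 1.49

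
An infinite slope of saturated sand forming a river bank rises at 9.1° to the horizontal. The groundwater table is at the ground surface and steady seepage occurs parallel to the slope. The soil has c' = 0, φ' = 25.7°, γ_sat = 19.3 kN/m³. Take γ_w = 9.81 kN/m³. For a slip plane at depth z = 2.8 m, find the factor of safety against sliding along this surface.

With seepage parallel to the slope and the water table at the surface, the effective normal stress on the slip plane uses the buoyant unit weight γ' = γ_sat − γ_w while the driving shear stress uses γ_sat:
FS = [c' + γ' z cos²β tanφ'] / [γ_sat z sinβ cosβ]
(For c' = 0 this reduces to FS = (γ'/γ_sat)·tanφ'/tanβ.)
γ' = 19.3 − 9.81 = 9.49 kN/m³
Numerator = 0.0 + 9.49·2.8·cos²9.1°·tan25.7° = 0.0 + 9.49·2.8·0.9750·0.4813 = 12.468 kPa
Denominator = 19.3·2.8·sin9.1°·cos9.1° = 19.3·2.8·0.1582·0.9874 = 8.439 kPa
FS = 12.468 / 8.439 = 1.477

FS = 1.48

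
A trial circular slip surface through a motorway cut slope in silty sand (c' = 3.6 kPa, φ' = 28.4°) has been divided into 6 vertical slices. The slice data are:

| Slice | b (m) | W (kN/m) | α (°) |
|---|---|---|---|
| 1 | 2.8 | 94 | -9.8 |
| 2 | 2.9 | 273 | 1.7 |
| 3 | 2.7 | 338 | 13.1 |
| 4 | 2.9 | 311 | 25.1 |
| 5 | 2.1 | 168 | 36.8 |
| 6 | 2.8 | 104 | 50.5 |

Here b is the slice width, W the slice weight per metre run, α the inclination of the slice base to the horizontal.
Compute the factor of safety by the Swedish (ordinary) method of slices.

FS = 1.84

Ordinary method of slices: FS = Σ[c'·Δl_i + (W_i cosα_i)·tanφ'] / Σ W_i sinα_i, with Δl_i = b_i / cosα_i.
Slice 1: Δl = 2.8/cos(-9.8°) = 2.841 m; N'_1 = 94·cos(-9.8°) = 92.6; c'Δl = 10.23; W sinα = -16.0
Slice 2: Δl = 2.9/cos1.7° = 2.901 m; N'_2 = 273·cos1.7° = 272.9; c'Δl = 10.44; W sinα = 8.1
Slice 3: Δl = 2.7/cos13.1° = 2.772 m; N'_3 = 338·cos13.1° = 329.2; c'Δl = 9.98; W sinα = 76.6
Slice 4: Δl = 2.9/cos25.1° = 3.202 m; N'_4 = 311·cos25.1° = 281.6; c'Δl = 11.53; W sinα = 131.9
Slice 5: Δl = 2.1/cos36.8° = 2.623 m; N'_5 = 168·cos36.8° = 134.5; c'Δl = 9.44; W sinα = 100.6
Slice 6: Δl = 2.8/cos50.5° = 4.402 m; N'_6 = 104·cos50.5° = 66.2; c'Δl = 15.85; W sinα = 80.2
Σc'Δl = 67.5 kN/m; ΣN' = 1177.0 kN/m; ΣW sinα = 381.5 kN/m
Resisting = 67.5 + 1177.0·tan28.4° = 67.5 + 636.4 = 703.9 kN/m
FS = 703.9 / 381.5 = 1.845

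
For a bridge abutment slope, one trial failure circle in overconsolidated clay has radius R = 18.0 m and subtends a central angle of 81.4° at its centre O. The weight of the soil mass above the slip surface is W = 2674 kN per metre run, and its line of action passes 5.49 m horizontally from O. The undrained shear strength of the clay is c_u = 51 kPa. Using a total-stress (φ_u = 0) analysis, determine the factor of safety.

Taking moments about the centre O, the resisting moment is provided by the undrained shear strength acting along the arc:
Arc length L_a = R·θ = 18.0·(81.4°·π/180) = 18.0·1.4207 = 25.57 m
M_R = c_u·L_a·R = 51·25.57·18.0 = 23475.6 kN·m/m
M_D = W·d = 2674·5.49 = 14680.3 kN·m/m
FS = M_R / M_D = 23475.6 / 14680.3 = 1.599

FS = 1.60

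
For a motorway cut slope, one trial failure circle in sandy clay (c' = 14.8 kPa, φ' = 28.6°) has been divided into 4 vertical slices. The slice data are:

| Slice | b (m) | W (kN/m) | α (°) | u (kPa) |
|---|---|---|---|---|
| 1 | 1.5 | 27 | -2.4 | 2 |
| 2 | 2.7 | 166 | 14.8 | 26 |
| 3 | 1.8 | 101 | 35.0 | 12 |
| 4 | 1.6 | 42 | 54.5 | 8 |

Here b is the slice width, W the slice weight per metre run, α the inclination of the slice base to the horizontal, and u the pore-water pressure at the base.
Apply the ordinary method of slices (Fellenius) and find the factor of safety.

Ordinary method of slices: FS = Σ[c'·Δl_i + (W_i cosα_i − u_i·Δl_i)·tanφ'] / Σ W_i sinα_i, with Δl_i = b_i / cosα_i.
Slice 1: Δl = 1.5/cos(-2.4°) = 1.501 m; N'_1 = 27·cos(-2.4°) − 2·1.501 = 24.0; c'Δl = 22.22; W sinα = -1.1
Slice 2: Δl = 2.7/cos14.8° = 2.793 m; N'_2 = 166·cos14.8° − 26·2.793 = 87.9; c'Δl = 41.33; W sinα = 42.4
Slice 3: Δl = 1.8/cos35.0° = 2.197 m; N'_3 = 101·cos35.0° − 12·2.197 = 56.4; c'Δl = 32.52; W sinα = 57.9
Slice 4: Δl = 1.6/cos54.5° = 2.755 m; N'_4 = 42·cos54.5° − 8·2.755 = 2.3; c'Δl = 40.78; W sinα = 34.2
Σc'Δl = 136.9 kN/m; ΣN' = 170.6 kN/m; ΣW sinα = 133.4 kN/m
Resisting = 136.9 + 170.6·tan28.6° = 136.9 + 93.0 = 229.8 kN/m
FS = 229.8 / 133.4 = 1.723

FS = 1.72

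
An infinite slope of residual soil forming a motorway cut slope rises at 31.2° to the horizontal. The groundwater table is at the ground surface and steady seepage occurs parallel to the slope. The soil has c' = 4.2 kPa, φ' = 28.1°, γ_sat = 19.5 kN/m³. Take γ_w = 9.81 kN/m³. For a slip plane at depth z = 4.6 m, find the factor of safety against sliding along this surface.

FS = 0.54

With seepage parallel to the slope and the water table at the surface, the effective normal stress on the slip plane uses the buoyant unit weight γ' = γ_sat − γ_w while the driving shear stress uses γ_sat:
FS = [c' + γ' z cos²β tanφ'] / [γ_sat z sinβ cosβ]
γ' = 19.5 − 9.81 = 9.69 kN/m³
Numerator = 4.2 + 9.69·4.6·cos²31.2°·tan28.1° = 4.2 + 9.69·4.6·0.7316·0.5340 = 21.613 kPa
Denominator = 19.5·4.6·sin31.2°·cos31.2° = 19.5·4.6·0.5180·0.8554 = 39.746 kPa
FS = 21.613 / 39.746 = 0.544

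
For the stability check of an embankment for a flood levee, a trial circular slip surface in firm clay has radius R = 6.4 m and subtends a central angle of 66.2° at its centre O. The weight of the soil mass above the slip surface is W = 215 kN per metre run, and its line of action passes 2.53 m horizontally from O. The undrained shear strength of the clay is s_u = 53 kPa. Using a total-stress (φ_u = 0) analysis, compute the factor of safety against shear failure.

FS = 4.61

Taking moments about the centre O, the resisting moment is provided by the undrained shear strength acting along the arc:
Arc length L_a = R·θ = 6.4·(66.2°·π/180) = 6.4·1.1554 = 7.39 m
M_R = s_u·L_a·R = 53·7.39·6.4 = 2508.3 kN·m/m
M_D = W·d = 215·2.53 = 543.9 kN·m/m
FS = M_R / M_D = 2508.3 / 543.9 = 4.611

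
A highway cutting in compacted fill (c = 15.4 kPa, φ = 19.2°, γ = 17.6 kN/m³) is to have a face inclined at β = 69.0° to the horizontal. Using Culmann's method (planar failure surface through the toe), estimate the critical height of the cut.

H_c = 8.70 m

Culmann's analysis gives the critical failure plane at α_cr = (β + φ)/2 = (69.0 + 19.2)/2 = 44.1°, and the critical height
H_c = (4c/γ) · sinβ cosφ / [1 − cos(β − φ)]
    = (4·15.4/17.6) · sin69.0°·cos19.2° / [1 − cos(49.8°)]
    = 3.500 · 0.9336·0.9444 / [1 − 0.6455]
    = 3.500 · 0.8817 / 0.3545
    = 8.70 m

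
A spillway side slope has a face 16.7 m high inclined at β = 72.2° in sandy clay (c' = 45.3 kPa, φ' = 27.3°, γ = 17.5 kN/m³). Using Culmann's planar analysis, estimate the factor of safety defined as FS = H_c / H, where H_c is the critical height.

H_c = (4c'/γ) · sinβ cosφ' / [1 − cos(β − φ')]
    = (4·45.3/17.5) · sin72.2°·cos27.3° / [1 − cos44.9°]
    = 10.354 · 0.8461 / 0.2917 = 30.04 m
FS = H_c / H = 30.04 / 16.7 = 1.799

FS = 1.80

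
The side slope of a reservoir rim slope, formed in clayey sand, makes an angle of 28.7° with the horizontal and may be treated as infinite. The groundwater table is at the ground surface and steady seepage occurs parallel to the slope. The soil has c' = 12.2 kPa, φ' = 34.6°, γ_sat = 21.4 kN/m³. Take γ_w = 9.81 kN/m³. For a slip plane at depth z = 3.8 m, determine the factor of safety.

FS = 1.04

With seepage parallel to the slope and the water table at the surface, the effective normal stress on the slip plane uses the buoyant unit weight γ' = γ_sat − γ_w while the driving shear stress uses γ_sat:
FS = [c' + γ' z cos²β tanφ'] / [γ_sat z sinβ cosβ]
γ' = 21.4 − 9.81 = 11.59 kN/m³
Numerator = 12.2 + 11.59·3.8·cos²28.7°·tan34.6° = 12.2 + 11.59·3.8·0.7694·0.6899 = 35.576 kPa
Denominator = 21.4·3.8·sin28.7°·cos28.7° = 21.4·3.8·0.4802·0.8771 = 34.254 kPa
FS = 35.576 / 34.254 = 1.039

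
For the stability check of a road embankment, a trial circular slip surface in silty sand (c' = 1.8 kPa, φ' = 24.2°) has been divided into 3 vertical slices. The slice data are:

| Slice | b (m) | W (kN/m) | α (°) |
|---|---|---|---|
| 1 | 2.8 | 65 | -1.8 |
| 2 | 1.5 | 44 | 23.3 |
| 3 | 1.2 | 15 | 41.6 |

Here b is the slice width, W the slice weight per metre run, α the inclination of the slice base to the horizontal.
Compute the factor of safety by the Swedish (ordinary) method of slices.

FS = 2.50

Ordinary method of slices: FS = Σ[c'·Δl_i + (W_i cosα_i)·tanφ'] / Σ W_i sinα_i, with Δl_i = b_i / cosα_i.
Slice 1: Δl = 2.8/cos(-1.8°) = 2.801 m; N'_1 = 65·cos(-1.8°) = 65.0; c'Δl = 5.04; W sinα = -2.0
Slice 2: Δl = 1.5/cos23.3° = 1.633 m; N'_2 = 44·cos23.3° = 40.4; c'Δl = 2.94; W sinα = 17.4
Slice 3: Δl = 1.2/cos41.6° = 1.605 m; N'_3 = 15·cos41.6° = 11.2; c'Δl = 2.89; W sinα = 10.0
Σc'Δl = 10.9 kN/m; ΣN' = 116.6 kN/m; ΣW sinα = 25.3 kN/m
Resisting = 10.9 + 116.6·tan24.2° = 10.9 + 52.4 = 63.3 kN/m
FS = 63.3 / 25.3 = 2.499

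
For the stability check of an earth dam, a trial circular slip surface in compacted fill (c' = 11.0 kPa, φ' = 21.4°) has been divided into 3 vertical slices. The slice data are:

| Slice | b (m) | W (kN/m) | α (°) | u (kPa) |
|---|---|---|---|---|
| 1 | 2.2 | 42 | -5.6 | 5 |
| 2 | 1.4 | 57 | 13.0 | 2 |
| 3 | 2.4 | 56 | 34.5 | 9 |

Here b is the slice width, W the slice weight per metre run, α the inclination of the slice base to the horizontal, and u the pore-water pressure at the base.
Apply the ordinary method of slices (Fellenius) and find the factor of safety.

FS = 2.79

Ordinary method of slices: FS = Σ[c'·Δl_i + (W_i cosα_i − u_i·Δl_i)·tanφ'] / Σ W_i sinα_i, with Δl_i = b_i / cosα_i.
Slice 1: Δl = 2.2/cos(-5.6°) = 2.211 m; N'_1 = 42·cos(-5.6°) − 5·2.211 = 30.7; c'Δl = 24.32; W sinα = -4.1
Slice 2: Δl = 1.4/cos13.0° = 1.437 m; N'_2 = 57·cos13.0° − 2·1.437 = 52.7; c'Δl = 15.81; W sinα = 12.8
Slice 3: Δl = 2.4/cos34.5° = 2.912 m; N'_3 = 56·cos34.5° − 9·2.912 = 19.9; c'Δl = 32.03; W sinα = 31.7
Σc'Δl = 72.2 kN/m; ΣN' = 103.4 kN/m; ΣW sinα = 40.4 kN/m
Resisting = 72.2 + 103.4·tan21.4° = 72.2 + 40.5 = 112.7 kN/m
FS = 112.7 / 40.4 = 2.786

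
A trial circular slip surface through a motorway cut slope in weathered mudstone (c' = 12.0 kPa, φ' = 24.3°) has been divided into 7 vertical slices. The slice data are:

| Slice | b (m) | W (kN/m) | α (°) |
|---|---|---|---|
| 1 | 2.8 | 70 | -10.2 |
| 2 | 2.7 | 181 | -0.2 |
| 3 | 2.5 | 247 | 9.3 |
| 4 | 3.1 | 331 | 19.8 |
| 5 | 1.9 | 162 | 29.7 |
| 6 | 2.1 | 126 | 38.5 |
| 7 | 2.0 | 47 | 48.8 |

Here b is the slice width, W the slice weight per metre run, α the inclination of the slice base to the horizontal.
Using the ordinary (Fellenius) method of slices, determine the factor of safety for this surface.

Ordinary method of slices: FS = Σ[c'·Δl_i + (W_i cosα_i)·tanφ'] / Σ W_i sinα_i, with Δl_i = b_i / cosα_i.
Slice 1: Δl = 2.8/cos(-10.2°) = 2.845 m; N'_1 = 70·cos(-10.2°) = 68.9; c'Δl = 34.14; W sinα = -12.4
Slice 2: Δl = 2.7/cos(-0.2°) = 2.700 m; N'_2 = 181·cos(-0.2°) = 181.0; c'Δl = 32.40; W sinα = -0.6
Slice 3: Δl = 2.5/cos9.3° = 2.533 m; N'_3 = 247·cos9.3° = 243.8; c'Δl = 30.40; W sinα = 39.9
Slice 4: Δl = 3.1/cos19.8° = 3.295 m; N'_4 = 331·cos19.8° = 311.4; c'Δl = 39.54; W sinα = 112.1
Slice 5: Δl = 1.9/cos29.7° = 2.187 m; N'_5 = 162·cos29.7° = 140.7; c'Δl = 26.25; W sinα = 80.3
Slice 6: Δl = 2.1/cos38.5° = 2.683 m; N'_6 = 126·cos38.5° = 98.6; c'Δl = 32.20; W sinα = 78.4
Slice 7: Δl = 2.0/cos48.8° = 3.036 m; N'_7 = 47·cos48.8° = 31.0; c'Δl = 36.44; W sinα = 35.4
Σc'Δl = 231.4 kN/m; ΣN' = 1075.4 kN/m; ΣW sinα = 333.1 kN/m
Resisting = 231.4 + 1075.4·tan24.3° = 231.4 + 485.5 = 716.9 kN/m
FS = 716.9 / 333.1 = 2.152

FS = 2.15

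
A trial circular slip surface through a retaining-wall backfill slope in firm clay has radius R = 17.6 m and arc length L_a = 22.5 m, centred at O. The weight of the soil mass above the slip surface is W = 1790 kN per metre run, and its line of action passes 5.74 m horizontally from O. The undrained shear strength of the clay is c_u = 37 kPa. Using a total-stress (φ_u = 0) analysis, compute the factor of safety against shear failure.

Taking moments about the centre O, the resisting moment is provided by the undrained shear strength acting along the arc:
M_R = c_u·L_a·R = 37·22.50·17.6 = 14652.0 kN·m/m
M_D = W·d = 1790·5.74 = 10274.6 kN·m/m
FS = M_R / M_D = 14652.0 / 10274.6 = 1.426

FS = 1.43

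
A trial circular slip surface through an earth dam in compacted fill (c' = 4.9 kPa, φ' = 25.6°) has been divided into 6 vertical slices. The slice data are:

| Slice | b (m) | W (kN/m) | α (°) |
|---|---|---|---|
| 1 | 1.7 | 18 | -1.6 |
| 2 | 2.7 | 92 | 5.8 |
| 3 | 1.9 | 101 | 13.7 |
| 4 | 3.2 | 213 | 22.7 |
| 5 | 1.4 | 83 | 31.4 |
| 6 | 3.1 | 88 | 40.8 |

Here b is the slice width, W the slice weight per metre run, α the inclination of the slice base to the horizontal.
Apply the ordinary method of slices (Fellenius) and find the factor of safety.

FS = 1.56

Ordinary method of slices: FS = Σ[c'·Δl_i + (W_i cosα_i)·tanφ'] / Σ W_i sinα_i, with Δl_i = b_i / cosα_i.
Slice 1: Δl = 1.7/cos(-1.6°) = 1.701 m; N'_1 = 18·cos(-1.6°) = 18.0; c'Δl = 8.33; W sinα = -0.5
Slice 2: Δl = 2.7/cos5.8° = 2.714 m; N'_2 = 92·cos5.8° = 91.5; c'Δl = 13.30; W sinα = 9.3
Slice 3: Δl = 1.9/cos13.7° = 1.956 m; N'_3 = 101·cos13.7° = 98.1; c'Δl = 9.58; W sinα = 23.9
Slice 4: Δl = 3.2/cos22.7° = 3.469 m; N'_4 = 213·cos22.7° = 196.5; c'Δl = 17.00; W sinα = 82.2
Slice 5: Δl = 1.4/cos31.4° = 1.640 m; N'_5 = 83·cos31.4° = 70.8; c'Δl = 8.04; W sinα = 43.2
Slice 6: Δl = 3.1/cos40.8° = 4.095 m; N'_6 = 88·cos40.8° = 66.6; c'Δl = 20.07; W sinα = 57.5
Σc'Δl = 76.3 kN/m; ΣN' = 541.6 kN/m; ΣW sinα = 215.7 kN/m
Resisting = 76.3 + 541.6·tan25.6° = 76.3 + 259.5 = 335.8 kN/m
FS = 335.8 / 215.7 = 1.557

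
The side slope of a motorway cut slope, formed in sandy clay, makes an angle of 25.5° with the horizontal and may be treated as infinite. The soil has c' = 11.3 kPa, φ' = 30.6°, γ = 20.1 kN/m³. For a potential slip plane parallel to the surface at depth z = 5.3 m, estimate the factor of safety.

For an infinite slope with a slip plane parallel to the surface (no pore pressure): FS = [c' + γz cos²β tanφ'] / [γz sinβ cosβ].
γz = 20.1·5.3 = 106.53 kN/m²
Numerator = 11.3 + 106.53·cos²25.5°·tan30.6° = 11.3 + 106.53·0.8147·0.5914 = 62.625 kPa
Denominator = 106.53·sin25.5°·cos25.5° = 106.53·0.4305·0.9026 = 41.395 kPa
FS = 62.625 / 41.395 = 1.513

FS = 1.51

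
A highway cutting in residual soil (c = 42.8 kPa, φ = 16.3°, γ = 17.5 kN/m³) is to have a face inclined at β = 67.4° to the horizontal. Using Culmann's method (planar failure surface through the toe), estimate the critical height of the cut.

H_c = 23.30 m

Culmann's analysis gives the critical failure plane at α_cr = (β + φ)/2 = (67.4 + 16.3)/2 = 41.9°, and the critical height
H_c = (4c/γ) · sinβ cosφ / [1 − cos(β − φ)]
    = (4·42.8/17.5) · sin67.4°·cos16.3° / [1 − cos(51.1°)]
    = 9.783 · 0.9232·0.9598 / [1 − 0.6280]
    = 9.783 · 0.8861 / 0.3720
    = 23.30 m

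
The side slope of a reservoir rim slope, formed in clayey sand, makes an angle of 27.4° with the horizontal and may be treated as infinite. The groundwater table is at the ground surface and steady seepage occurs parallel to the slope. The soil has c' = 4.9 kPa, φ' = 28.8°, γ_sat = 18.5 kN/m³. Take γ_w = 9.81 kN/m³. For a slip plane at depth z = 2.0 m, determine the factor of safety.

With seepage parallel to the slope and the water table at the surface, the effective normal stress on the slip plane uses the buoyant unit weight γ' = γ_sat − γ_w while the driving shear stress uses γ_sat:
FS = [c' + γ' z cos²β tanφ'] / [γ_sat z sinβ cosβ]
γ' = 18.5 − 9.81 = 8.69 kN/m³
Numerator = 4.9 + 8.69·2.0·cos²27.4°·tan28.8° = 4.9 + 8.69·2.0·0.7882·0.5498 = 12.431 kPa
Denominator = 18.5·2.0·sin27.4°·cos27.4° = 18.5·2.0·0.4602·0.8878 = 15.117 kPa
FS = 12.431 / 15.117 = 0.822

FS = 0.82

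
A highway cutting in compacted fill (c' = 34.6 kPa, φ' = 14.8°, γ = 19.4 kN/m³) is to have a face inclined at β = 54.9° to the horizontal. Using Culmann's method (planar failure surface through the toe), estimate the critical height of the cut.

Culmann's analysis gives the critical failure plane at α_cr = (β + φ')/2 = (54.9 + 14.8)/2 = 34.9°, and the critical height
H_c = (4c'/γ) · sinβ cosφ' / [1 − cos(β − φ')]
    = (4·34.6/19.4) · sin54.9°·cos14.8° / [1 − cos(40.1°)]
    = 7.134 · 0.8181·0.9668 / [1 − 0.7649]
    = 7.134 · 0.7910 / 0.2351
    = 24.00 m

H_c = 24.00 m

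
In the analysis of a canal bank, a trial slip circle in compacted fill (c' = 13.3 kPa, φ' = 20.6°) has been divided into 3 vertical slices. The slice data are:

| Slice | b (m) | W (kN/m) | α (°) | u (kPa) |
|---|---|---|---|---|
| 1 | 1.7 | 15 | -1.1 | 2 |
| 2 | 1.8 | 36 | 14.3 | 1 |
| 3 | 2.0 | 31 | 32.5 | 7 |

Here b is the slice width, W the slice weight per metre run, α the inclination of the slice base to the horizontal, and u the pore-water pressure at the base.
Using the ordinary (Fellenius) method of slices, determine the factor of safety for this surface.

FS = 3.93

Ordinary method of slices: FS = Σ[c'·Δl_i + (W_i cosα_i − u_i·Δl_i)·tanφ'] / Σ W_i sinα_i, with Δl_i = b_i / cosα_i.
Slice 1: Δl = 1.7/cos(-1.1°) = 1.700 m; N'_1 = 15·cos(-1.1°) − 2·1.700 = 11.6; c'Δl = 22.61; W sinα = -0.3
Slice 2: Δl = 1.8/cos14.3° = 1.858 m; N'_2 = 36·cos14.3° − 1·1.858 = 33.0; c'Δl = 24.71; W sinα = 8.9
Slice 3: Δl = 2.0/cos32.5° = 2.371 m; N'_3 = 31·cos32.5° − 7·2.371 = 9.5; c'Δl = 31.54; W sinα = 16.7
Σc'Δl = 78.9 kN/m; ΣN' = 54.2 kN/m; ΣW sinα = 25.3 kN/m
Resisting = 78.9 + 54.2·tan20.6° = 78.9 + 20.4 = 99.2 kN/m
FS = 99.2 / 25.3 = 3.928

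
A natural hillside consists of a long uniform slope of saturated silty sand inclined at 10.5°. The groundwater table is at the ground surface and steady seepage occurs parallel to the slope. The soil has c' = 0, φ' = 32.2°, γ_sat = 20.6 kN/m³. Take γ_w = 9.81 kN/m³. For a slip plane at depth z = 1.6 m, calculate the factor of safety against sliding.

FS = 1.78

With seepage parallel to the slope and the water table at the surface, the effective normal stress on the slip plane uses the buoyant unit weight γ' = γ_sat − γ_w while the driving shear stress uses γ_sat:
FS = [c' + γ' z cos²β tanφ'] / [γ_sat z sinβ cosβ]
(For c' = 0 this reduces to FS = (γ'/γ_sat)·tanφ'/tanβ.)
γ' = 20.6 − 9.81 = 10.79 kN/m³
Numerator = 0.0 + 10.79·1.6·cos²10.5°·tan32.2° = 0.0 + 10.79·1.6·0.9668·0.6297 = 10.511 kPa
Denominator = 20.6·1.6·sin10.5°·cos10.5° = 20.6·1.6·0.1822·0.9833 = 5.906 kPa
FS = 10.511 / 5.906 = 1.780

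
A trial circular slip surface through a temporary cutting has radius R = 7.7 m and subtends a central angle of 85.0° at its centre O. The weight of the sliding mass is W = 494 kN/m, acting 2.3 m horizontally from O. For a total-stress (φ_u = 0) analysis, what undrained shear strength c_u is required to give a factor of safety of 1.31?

FS = c_u·L_a·R / (W·d), so c_u = FS·W·d / (L_a·R).
Arc length L_a = R·θ = 7.7·(85.0°·π/180) = 7.7·1.4835 = 11.42 m
c_u = 1.31·494·2.3 / (11.42·7.7) = 1488.4 / 87.96 = 16.92 kPa

c_u = 16.9 kPa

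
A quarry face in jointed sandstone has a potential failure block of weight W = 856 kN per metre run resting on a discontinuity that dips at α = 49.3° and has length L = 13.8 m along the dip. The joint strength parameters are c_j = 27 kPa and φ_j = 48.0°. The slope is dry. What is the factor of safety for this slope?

FS = 1.53

Resolving the block weight along and normal to the plane and applying the Mohr–Coulomb strength on the joint:
N' = W cosα = 856·cos49.3° = 558.2 kN/m
Driving force T = W sinα = 856·sin49.3° = 649.0 kN/m
Resisting force R = c_j·L + N'·tanφ_j = 27·13.8 + 558.2·tan48.0° = 372.6 + 619.9 = 992.5 kN/m
FS = R / T = 992.5 / 649.0 = 1.529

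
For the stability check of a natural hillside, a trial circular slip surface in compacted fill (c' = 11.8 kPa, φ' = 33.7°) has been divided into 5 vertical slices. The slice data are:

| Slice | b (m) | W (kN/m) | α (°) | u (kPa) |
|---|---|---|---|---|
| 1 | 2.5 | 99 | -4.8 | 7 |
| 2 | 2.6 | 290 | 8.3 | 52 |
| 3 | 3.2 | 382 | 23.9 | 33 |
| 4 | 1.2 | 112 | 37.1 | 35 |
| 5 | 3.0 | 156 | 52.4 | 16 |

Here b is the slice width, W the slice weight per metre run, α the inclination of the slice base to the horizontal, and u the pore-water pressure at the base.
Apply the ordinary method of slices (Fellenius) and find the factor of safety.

Ordinary method of slices: FS = Σ[c'·Δl_i + (W_i cosα_i − u_i·Δl_i)·tanφ'] / Σ W_i sinα_i, with Δl_i = b_i / cosα_i.
Slice 1: Δl = 2.5/cos(-4.8°) = 2.509 m; N'_1 = 99·cos(-4.8°) − 7·2.509 = 81.1; c'Δl = 29.60; W sinα = -8.3
Slice 2: Δl = 2.6/cos8.3° = 2.628 m; N'_2 = 290·cos8.3° − 52·2.628 = 150.3; c'Δl = 31.00; W sinα = 41.9
Slice 3: Δl = 3.2/cos23.9° = 3.500 m; N'_3 = 382·cos23.9° − 33·3.500 = 233.7; c'Δl = 41.30; W sinα = 154.8
Slice 4: Δl = 1.2/cos37.1° = 1.505 m; N'_4 = 112·cos37.1° − 35·1.505 = 36.7; c'Δl = 17.75; W sinα = 67.6
Slice 5: Δl = 3.0/cos52.4° = 4.917 m; N'_5 = 156·cos52.4° − 16·4.917 = 16.5; c'Δl = 58.02; W sinα = 123.6
Σc'Δl = 177.7 kN/m; ΣN' = 518.3 kN/m; ΣW sinα = 379.5 kN/m
Resisting = 177.7 + 518.3·tan33.7° = 177.7 + 345.7 = 523.4 kN/m
FS = 523.4 / 379.5 = 1.379

FS = 1.38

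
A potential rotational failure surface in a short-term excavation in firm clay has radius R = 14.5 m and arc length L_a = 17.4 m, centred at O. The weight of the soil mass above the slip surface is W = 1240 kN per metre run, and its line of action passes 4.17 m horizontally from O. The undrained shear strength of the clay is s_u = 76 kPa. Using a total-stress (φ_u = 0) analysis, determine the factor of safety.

Taking moments about the centre O, the resisting moment is provided by the undrained shear strength acting along the arc:
M_R = s_u·L_a·R = 76·17.40·14.5 = 19174.8 kN·m/m
M_D = W·d = 1240·4.17 = 5170.8 kN·m/m
FS = M_R / M_D = 19174.8 / 5170.8 = 3.708

FS = 3.71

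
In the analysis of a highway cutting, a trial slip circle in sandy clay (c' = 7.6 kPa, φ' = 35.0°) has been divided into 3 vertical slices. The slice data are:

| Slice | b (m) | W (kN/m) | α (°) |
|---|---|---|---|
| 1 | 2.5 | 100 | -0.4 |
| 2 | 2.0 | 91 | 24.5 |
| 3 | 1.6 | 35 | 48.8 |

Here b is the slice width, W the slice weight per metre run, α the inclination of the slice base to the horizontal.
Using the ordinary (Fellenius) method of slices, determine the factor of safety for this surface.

FS = 3.13

Ordinary method of slices: FS = Σ[c'·Δl_i + (W_i cosα_i)·tanφ'] / Σ W_i sinα_i, with Δl_i = b_i / cosα_i.
Slice 1: Δl = 2.5/cos(-0.4°) = 2.500 m; N'_1 = 100·cos(-0.4°) = 100.0; c'Δl = 19.00; W sinα = -0.7
Slice 2: Δl = 2.0/cos24.5° = 2.198 m; N'_2 = 91·cos24.5° = 82.8; c'Δl = 16.70; W sinα = 37.7
Slice 3: Δl = 1.6/cos48.8° = 2.429 m; N'_3 = 35·cos48.8° = 23.1; c'Δl = 18.46; W sinα = 26.3
Σc'Δl = 54.2 kN/m; ΣN' = 205.9 kN/m; ΣW sinα = 63.4 kN/m
Resisting = 54.2 + 205.9·tan35.0° = 54.2 + 144.1 = 198.3 kN/m
FS = 198.3 / 63.4 = 3.129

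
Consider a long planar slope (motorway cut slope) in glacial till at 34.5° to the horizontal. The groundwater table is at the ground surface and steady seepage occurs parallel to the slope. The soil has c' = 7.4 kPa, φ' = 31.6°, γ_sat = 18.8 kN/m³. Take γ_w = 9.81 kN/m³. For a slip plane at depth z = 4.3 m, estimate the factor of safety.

FS = 0.62

With seepage parallel to the slope and the water table at the surface, the effective normal stress on the slip plane uses the buoyant unit weight γ' = γ_sat − γ_w while the driving shear stress uses γ_sat:
FS = [c' + γ' z cos²β tanφ'] / [γ_sat z sinβ cosβ]
γ' = 18.8 − 9.81 = 8.99 kN/m³
Numerator = 7.4 + 8.99·4.3·cos²34.5°·tan31.6° = 7.4 + 8.99·4.3·0.6792·0.6152 = 23.552 kPa
Denominator = 18.8·4.3·sin34.5°·cos34.5° = 18.8·4.3·0.5664·0.8241 = 37.735 kPa
FS = 23.552 / 37.735 = 0.624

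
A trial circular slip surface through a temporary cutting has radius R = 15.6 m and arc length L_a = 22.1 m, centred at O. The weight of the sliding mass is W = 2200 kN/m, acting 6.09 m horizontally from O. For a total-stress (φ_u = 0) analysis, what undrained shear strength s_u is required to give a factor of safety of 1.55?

FS = s_u·L_a·R / (W·d), so s_u = FS·W·d / (L_a·R).
s_u = 1.55·2200·6.09 / (22.10·15.6) = 20766.9 / 344.76 = 60.24 kPa

s_u = 60.2 kPa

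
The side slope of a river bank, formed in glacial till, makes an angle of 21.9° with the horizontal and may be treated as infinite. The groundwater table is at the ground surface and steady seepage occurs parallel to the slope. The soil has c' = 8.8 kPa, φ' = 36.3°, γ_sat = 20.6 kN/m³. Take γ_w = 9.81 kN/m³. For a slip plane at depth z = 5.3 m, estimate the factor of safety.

FS = 1.19

With seepage parallel to the slope and the water table at the surface, the effective normal stress on the slip plane uses the buoyant unit weight γ' = γ_sat − γ_w while the driving shear stress uses γ_sat:
FS = [c' + γ' z cos²β tanφ'] / [γ_sat z sinβ cosβ]
γ' = 20.6 − 9.81 = 10.79 kN/m³
Numerator = 8.8 + 10.79·5.3·cos²21.9°·tan36.3° = 8.8 + 10.79·5.3·0.8609·0.7346 = 44.964 kPa
Denominator = 20.6·5.3·sin21.9°·cos21.9° = 20.6·5.3·0.3730·0.9278 = 37.784 kPa
FS = 44.964 / 37.784 = 1.190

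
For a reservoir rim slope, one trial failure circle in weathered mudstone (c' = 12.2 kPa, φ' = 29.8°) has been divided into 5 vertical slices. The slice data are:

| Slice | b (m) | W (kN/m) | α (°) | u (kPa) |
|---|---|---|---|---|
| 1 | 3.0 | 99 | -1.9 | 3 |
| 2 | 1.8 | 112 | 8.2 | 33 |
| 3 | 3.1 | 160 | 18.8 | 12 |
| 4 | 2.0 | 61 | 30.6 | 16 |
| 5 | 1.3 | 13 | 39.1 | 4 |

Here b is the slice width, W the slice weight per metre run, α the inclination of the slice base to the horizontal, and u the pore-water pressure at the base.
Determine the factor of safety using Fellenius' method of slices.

Ordinary method of slices: FS = Σ[c'·Δl_i + (W_i cosα_i − u_i·Δl_i)·tanφ'] / Σ W_i sinα_i, with Δl_i = b_i / cosα_i.
Slice 1: Δl = 3.0/cos(-1.9°) = 3.002 m; N'_1 = 99·cos(-1.9°) − 3·3.002 = 89.9; c'Δl = 36.62; W sinα = -3.3
Slice 2: Δl = 1.8/cos8.2° = 1.819 m; N'_2 = 112·cos8.2° − 33·1.819 = 50.8; c'Δl = 22.19; W sinα = 16.0
Slice 3: Δl = 3.1/cos18.8° = 3.275 m; N'_3 = 160·cos18.8° − 12·3.275 = 112.2; c'Δl = 39.95; W sinα = 51.6
Slice 4: Δl = 2.0/cos30.6° = 2.324 m; N'_4 = 61·cos30.6° − 16·2.324 = 15.3; c'Δl = 28.35; W sinα = 31.1
Slice 5: Δl = 1.3/cos39.1° = 1.675 m; N'_5 = 13·cos39.1° − 4·1.675 = 3.4; c'Δl = 20.44; W sinα = 8.2
Σc'Δl = 147.5 kN/m; ΣN' = 271.7 kN/m; ΣW sinα = 103.5 kN/m
Resisting = 147.5 + 271.7·tan29.8° = 147.5 + 155.6 = 303.1 kN/m
FS = 303.1 / 103.5 = 2.929

FS = 2.93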